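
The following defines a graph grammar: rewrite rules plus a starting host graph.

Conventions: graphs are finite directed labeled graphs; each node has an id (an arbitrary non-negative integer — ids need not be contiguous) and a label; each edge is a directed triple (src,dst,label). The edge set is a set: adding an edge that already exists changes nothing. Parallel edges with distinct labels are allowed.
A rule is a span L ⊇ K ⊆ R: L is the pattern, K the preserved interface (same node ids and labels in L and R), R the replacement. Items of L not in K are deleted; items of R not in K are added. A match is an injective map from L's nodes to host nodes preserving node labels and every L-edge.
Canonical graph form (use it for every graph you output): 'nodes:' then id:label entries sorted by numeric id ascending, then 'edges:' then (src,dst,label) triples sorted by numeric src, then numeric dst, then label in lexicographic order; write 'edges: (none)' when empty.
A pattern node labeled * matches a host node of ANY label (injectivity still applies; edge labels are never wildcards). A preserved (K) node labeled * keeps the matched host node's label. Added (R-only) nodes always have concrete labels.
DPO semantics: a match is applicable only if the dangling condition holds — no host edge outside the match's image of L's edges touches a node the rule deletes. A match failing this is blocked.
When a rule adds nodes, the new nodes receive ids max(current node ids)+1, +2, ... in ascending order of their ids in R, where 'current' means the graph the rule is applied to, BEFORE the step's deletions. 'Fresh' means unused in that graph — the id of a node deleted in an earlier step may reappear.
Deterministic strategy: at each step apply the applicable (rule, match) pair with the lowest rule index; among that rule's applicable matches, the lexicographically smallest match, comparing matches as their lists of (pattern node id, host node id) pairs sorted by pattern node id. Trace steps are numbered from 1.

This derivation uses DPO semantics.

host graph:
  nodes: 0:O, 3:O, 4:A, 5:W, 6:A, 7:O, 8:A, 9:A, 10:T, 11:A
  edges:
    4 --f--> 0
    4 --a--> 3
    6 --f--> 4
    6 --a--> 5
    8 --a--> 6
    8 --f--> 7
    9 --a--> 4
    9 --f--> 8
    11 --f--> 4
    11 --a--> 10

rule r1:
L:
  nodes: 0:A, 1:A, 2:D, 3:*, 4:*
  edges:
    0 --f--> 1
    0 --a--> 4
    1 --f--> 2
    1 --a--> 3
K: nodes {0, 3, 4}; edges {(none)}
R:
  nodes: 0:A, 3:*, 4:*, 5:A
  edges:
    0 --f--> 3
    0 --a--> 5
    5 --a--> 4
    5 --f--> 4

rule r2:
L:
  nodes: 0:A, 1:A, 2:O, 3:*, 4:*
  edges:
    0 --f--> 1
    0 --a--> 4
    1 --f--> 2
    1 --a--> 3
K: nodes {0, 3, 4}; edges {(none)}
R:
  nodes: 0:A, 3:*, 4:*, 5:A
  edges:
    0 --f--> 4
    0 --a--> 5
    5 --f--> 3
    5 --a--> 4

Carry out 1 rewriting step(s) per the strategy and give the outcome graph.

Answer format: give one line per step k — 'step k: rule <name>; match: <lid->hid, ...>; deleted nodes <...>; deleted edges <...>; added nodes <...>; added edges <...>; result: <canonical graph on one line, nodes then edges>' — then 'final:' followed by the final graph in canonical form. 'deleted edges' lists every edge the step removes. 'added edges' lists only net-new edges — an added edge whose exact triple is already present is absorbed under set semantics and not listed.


step 1: rule r2; match: 0->9, 1->8, 2->7, 3->6, 4->4; deleted nodes 7, 8; deleted edges (8,6,a); (8,7,f); (9,4,a); (9,8,f); added nodes 12; added edges (9,4,f); (9,12,a); (12,4,a); (12,6,f); result: nodes: 0:O, 3:O, 4:A, 5:W, 6:A, 9:A, 10:T, 11:A, 12:A edges: (4,0,f); (4,3,a); (6,4,f); (6,5,a); (9,4,f); (9,12,a); (11,4,f); (11,10,a); (12,4,a); (12,6,f)
final:
nodes: 0:O, 3:O, 4:A, 5:W, 6:A, 9:A, 10:T, 11:A, 12:A
edges: (4,0,f); (4,3,a); (6,4,f); (6,5,a); (9,4,f); (9,12,a); (11,4,f); (11,10,a); (12,4,a); (12,6,f)


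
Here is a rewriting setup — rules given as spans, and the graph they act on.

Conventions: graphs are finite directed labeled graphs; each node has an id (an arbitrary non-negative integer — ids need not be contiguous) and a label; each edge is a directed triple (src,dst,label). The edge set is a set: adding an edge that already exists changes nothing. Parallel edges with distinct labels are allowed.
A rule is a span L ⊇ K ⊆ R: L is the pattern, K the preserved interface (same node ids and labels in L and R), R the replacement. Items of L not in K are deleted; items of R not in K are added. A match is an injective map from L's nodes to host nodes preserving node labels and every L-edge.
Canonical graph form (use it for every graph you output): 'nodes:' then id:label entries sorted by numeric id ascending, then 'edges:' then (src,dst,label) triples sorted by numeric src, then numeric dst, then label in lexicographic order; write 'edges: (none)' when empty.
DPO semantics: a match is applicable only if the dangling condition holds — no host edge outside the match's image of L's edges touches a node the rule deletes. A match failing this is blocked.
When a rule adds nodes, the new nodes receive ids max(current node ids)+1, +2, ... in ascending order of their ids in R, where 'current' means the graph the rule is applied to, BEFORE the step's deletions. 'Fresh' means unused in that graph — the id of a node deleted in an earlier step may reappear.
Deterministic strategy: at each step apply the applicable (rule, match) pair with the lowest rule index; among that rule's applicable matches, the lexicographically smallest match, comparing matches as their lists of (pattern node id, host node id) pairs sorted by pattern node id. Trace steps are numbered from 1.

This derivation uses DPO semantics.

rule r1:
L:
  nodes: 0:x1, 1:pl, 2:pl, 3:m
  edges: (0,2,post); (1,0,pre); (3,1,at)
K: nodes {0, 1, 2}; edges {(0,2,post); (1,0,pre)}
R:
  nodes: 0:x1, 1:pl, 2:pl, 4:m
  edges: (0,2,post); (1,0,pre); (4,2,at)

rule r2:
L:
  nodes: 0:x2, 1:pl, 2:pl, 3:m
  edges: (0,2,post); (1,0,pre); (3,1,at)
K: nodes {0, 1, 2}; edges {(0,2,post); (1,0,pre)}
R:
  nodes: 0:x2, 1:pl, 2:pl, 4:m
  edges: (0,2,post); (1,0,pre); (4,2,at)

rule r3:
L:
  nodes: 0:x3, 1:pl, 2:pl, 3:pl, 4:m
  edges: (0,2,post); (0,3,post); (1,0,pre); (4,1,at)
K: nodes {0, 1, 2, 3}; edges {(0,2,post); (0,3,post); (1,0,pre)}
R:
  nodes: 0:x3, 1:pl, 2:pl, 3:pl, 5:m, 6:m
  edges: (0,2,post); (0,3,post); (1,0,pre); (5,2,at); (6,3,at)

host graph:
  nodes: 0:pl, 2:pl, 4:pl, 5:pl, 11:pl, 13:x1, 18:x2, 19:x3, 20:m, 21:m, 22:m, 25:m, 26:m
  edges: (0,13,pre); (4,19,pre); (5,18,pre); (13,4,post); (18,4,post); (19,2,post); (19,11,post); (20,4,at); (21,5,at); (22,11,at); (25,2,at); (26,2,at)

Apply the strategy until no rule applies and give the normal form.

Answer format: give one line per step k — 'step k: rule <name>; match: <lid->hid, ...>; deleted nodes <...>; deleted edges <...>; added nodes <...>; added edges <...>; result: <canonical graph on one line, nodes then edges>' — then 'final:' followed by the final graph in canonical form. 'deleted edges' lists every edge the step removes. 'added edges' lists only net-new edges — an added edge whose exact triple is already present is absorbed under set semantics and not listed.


step 1: rule r2; match: 0->18, 1->5, 2->4, 3->21; deleted nodes 21; deleted edges (21,5,at); added nodes 27; added edges (27,4,at); result: nodes: 0:pl, 2:pl, 4:pl, 5:pl, 11:pl, 13:x1, 18:x2, 19:x3, 20:m, 22:m, 25:m, 26:m, 27:m edges: (0,13,pre); (4,19,pre); (5,18,pre); (13,4,post); (18,4,post); (19,2,post); (19,11,post); (20,4,at); (22,11,at); (25,2,at); (26,2,at); (27,4,at)
step 2: rule r3; match: 0->19, 1->4, 2->2, 3->11, 4->20; deleted nodes 20; deleted edges (20,4,at); added nodes 28, 29; added edges (28,2,at); (29,11,at); result: nodes: 0:pl, 2:pl, 4:pl, 5:pl, 11:pl, 13:x1, 18:x2, 19:x3, 22:m, 25:m, 26:m, 27:m, 28:m, 29:m edges: (0,13,pre); (4,19,pre); (5,18,pre); (13,4,post); (18,4,post); (19,2,post); (19,11,post); (22,11,at); (25,2,at); (26,2,at); (27,4,at); (28,2,at); (29,11,at)
step 3: rule r3; match: 0->19, 1->4, 2->2, 3->11, 4->27; deleted nodes 27; deleted edges (27,4,at); added nodes 30, 31; added edges (30,2,at); (31,11,at); result: nodes: 0:pl, 2:pl, 4:pl, 5:pl, 11:pl, 13:x1, 18:x2, 19:x3, 22:m, 25:m, 26:m, 28:m, 29:m, 30:m, 31:m edges: (0,13,pre); (4,19,pre); (5,18,pre); (13,4,post); (18,4,post); (19,2,post); (19,11,post); (22,11,at); (25,2,at); (26,2,at); (28,2,at); (29,11,at); (30,2,at); (31,11,at)
final:
nodes: 0:pl, 2:pl, 4:pl, 5:pl, 11:pl, 13:x1, 18:x2, 19:x3, 22:m, 25:m, 26:m, 28:m, 29:m, 30:m, 31:m
edges: (0,13,pre); (4,19,pre); (5,18,pre); (13,4,post); (18,4,post); (19,2,post); (19,11,post); (22,11,at); (25,2,at); (26,2,at); (28,2,at); (29,11,at); (30,2,at); (31,11,at)


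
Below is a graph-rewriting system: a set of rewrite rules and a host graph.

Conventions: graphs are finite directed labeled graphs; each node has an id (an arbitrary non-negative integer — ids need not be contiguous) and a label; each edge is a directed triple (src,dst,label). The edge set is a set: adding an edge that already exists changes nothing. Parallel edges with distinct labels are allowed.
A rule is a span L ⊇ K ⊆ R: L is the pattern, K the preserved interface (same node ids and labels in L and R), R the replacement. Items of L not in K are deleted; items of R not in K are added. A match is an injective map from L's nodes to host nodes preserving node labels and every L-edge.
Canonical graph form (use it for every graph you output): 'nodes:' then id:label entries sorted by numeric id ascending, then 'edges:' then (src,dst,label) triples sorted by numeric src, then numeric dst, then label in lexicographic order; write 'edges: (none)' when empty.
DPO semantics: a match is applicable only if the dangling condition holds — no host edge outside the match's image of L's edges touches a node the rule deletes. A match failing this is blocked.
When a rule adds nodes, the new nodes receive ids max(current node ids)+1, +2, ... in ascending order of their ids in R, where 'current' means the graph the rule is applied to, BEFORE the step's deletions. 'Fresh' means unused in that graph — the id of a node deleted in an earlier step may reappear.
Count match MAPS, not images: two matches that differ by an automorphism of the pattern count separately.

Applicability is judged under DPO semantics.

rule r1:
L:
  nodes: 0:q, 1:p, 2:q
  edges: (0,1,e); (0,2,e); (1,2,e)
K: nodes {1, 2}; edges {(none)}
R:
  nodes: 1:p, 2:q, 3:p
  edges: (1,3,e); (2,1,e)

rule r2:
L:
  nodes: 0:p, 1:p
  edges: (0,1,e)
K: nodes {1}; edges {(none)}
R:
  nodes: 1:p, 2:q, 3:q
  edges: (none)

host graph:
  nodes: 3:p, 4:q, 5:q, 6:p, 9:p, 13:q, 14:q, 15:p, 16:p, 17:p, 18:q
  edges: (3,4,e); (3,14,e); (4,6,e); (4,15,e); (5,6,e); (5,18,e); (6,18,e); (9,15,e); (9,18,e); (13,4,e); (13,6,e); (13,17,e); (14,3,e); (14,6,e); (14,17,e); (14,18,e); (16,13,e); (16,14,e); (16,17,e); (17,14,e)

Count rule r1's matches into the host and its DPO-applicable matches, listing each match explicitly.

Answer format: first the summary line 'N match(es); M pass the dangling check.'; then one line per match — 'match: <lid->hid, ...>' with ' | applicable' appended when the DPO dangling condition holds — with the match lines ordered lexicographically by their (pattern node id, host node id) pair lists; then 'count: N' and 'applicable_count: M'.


2 match(es); 1 pass the dangling check.
match: 0->5, 1->6, 2->18 | applicable
match: 0->14, 1->6, 2->18
count: 2
applicable_count: 1


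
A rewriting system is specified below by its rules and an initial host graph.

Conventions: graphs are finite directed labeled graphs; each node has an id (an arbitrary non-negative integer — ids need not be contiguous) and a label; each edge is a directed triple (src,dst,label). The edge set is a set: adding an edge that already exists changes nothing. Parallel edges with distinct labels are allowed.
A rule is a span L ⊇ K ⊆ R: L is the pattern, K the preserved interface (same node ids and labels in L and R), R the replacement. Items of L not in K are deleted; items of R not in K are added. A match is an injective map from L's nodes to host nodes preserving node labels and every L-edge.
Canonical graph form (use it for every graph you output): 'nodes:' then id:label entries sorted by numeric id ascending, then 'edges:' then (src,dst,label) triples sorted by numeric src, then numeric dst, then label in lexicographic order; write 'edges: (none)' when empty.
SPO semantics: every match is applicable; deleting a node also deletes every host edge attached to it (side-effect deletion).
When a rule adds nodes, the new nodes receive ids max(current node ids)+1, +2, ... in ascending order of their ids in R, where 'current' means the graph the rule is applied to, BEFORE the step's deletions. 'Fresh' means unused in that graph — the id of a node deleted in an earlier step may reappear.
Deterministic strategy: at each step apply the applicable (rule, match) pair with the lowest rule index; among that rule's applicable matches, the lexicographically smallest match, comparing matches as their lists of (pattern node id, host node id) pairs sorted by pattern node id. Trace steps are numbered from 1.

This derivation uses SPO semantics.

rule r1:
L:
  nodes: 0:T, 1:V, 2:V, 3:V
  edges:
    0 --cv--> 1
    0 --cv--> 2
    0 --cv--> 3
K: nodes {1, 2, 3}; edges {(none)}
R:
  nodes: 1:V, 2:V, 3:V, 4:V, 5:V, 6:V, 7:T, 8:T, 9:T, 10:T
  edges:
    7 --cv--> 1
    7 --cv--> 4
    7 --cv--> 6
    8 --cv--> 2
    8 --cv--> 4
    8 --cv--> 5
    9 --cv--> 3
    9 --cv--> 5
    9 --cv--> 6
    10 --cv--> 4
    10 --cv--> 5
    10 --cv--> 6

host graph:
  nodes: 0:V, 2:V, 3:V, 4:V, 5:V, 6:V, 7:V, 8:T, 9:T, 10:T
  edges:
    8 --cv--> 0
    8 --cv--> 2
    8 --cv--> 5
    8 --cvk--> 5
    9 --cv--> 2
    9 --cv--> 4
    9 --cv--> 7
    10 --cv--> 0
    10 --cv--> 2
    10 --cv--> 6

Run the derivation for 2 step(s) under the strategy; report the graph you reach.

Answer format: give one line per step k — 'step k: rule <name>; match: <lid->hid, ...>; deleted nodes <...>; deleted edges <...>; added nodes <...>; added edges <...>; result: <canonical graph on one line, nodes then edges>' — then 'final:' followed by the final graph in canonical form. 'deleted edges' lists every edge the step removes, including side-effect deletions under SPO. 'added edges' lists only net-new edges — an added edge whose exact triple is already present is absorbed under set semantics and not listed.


step 1: rule r1; match: 0->8, 1->0, 2->2, 3->5; deleted nodes 8; deleted edges (8,0,cv); (8,2,cv); (8,5,cv); (8,5,cvk); added nodes 11, 12, 13, 14, 15, 16, 17; added edges (14,0,cv); (14,11,cv); (14,13,cv); (15,2,cv); (15,11,cv); (15,12,cv); (16,5,cv); (16,12,cv); (16,13,cv); (17,11,cv); (17,12,cv); (17,13,cv); result: nodes: 0:V, 2:V, 3:V, 4:V, 5:V, 6:V, 7:V, 9:T, 10:T, 11:V, 12:V, 13:V, 14:T, 15:T, 16:T, 17:T edges: (9,2,cv); (9,4,cv); (9,7,cv); (10,0,cv); (10,2,cv); (10,6,cv); (14,0,cv); (14,11,cv); (14,13,cv); (15,2,cv); (15,11,cv); (15,12,cv); (16,5,cv); (16,12,cv); (16,13,cv); (17,11,cv); (17,12,cv); (17,13,cv)
step 2: rule r1; match: 0->9, 1->2, 2->4, 3->7; deleted nodes 9; deleted edges (9,2,cv); (9,4,cv); (9,7,cv); added nodes 18, 19, 20, 21, 22, 23, 24; added edges (21,2,cv); (21,18,cv); (21,20,cv); (22,4,cv); (22,18,cv); (22,19,cv); (23,7,cv); (23,19,cv); (23,20,cv); (24,18,cv); (24,19,cv); (24,20,cv); result: nodes: 0:V, 2:V, 3:V, 4:V, 5:V, 6:V, 7:V, 10:T, 11:V, 12:V, 13:V, 14:T, 15:T, 16:T, 17:T, 18:V, 19:V, 20:V, 21:T, 22:T, 23:T, 24:T edges: (10,0,cv); (10,2,cv); (10,6,cv); (14,0,cv); (14,11,cv); (14,13,cv); (15,2,cv); (15,11,cv); (15,12,cv); (16,5,cv); (16,12,cv); (16,13,cv); (17,11,cv); (17,12,cv); (17,13,cv); (21,2,cv); (21,18,cv); (21,20,cv); (22,4,cv); (22,18,cv); (22,19,cv); (23,7,cv); (23,19,cv); (23,20,cv); (24,18,cv); (24,19,cv); (24,20,cv)
final:
nodes: 0:V, 2:V, 3:V, 4:V, 5:V, 6:V, 7:V, 10:T, 11:V, 12:V, 13:V, 14:T, 15:T, 16:T, 17:T, 18:V, 19:V, 20:V, 21:T, 22:T, 23:T, 24:T
edges: (10,0,cv); (10,2,cv); (10,6,cv); (14,0,cv); (14,11,cv); (14,13,cv); (15,2,cv); (15,11,cv); (15,12,cv); (16,5,cv); (16,12,cv); (16,13,cv); (17,11,cv); (17,12,cv); (17,13,cv); (21,2,cv); (21,18,cv); (21,20,cv); (22,4,cv); (22,18,cv); (22,19,cv); (23,7,cv); (23,19,cv); (23,20,cv); (24,18,cv); (24,19,cv); (24,20,cv)


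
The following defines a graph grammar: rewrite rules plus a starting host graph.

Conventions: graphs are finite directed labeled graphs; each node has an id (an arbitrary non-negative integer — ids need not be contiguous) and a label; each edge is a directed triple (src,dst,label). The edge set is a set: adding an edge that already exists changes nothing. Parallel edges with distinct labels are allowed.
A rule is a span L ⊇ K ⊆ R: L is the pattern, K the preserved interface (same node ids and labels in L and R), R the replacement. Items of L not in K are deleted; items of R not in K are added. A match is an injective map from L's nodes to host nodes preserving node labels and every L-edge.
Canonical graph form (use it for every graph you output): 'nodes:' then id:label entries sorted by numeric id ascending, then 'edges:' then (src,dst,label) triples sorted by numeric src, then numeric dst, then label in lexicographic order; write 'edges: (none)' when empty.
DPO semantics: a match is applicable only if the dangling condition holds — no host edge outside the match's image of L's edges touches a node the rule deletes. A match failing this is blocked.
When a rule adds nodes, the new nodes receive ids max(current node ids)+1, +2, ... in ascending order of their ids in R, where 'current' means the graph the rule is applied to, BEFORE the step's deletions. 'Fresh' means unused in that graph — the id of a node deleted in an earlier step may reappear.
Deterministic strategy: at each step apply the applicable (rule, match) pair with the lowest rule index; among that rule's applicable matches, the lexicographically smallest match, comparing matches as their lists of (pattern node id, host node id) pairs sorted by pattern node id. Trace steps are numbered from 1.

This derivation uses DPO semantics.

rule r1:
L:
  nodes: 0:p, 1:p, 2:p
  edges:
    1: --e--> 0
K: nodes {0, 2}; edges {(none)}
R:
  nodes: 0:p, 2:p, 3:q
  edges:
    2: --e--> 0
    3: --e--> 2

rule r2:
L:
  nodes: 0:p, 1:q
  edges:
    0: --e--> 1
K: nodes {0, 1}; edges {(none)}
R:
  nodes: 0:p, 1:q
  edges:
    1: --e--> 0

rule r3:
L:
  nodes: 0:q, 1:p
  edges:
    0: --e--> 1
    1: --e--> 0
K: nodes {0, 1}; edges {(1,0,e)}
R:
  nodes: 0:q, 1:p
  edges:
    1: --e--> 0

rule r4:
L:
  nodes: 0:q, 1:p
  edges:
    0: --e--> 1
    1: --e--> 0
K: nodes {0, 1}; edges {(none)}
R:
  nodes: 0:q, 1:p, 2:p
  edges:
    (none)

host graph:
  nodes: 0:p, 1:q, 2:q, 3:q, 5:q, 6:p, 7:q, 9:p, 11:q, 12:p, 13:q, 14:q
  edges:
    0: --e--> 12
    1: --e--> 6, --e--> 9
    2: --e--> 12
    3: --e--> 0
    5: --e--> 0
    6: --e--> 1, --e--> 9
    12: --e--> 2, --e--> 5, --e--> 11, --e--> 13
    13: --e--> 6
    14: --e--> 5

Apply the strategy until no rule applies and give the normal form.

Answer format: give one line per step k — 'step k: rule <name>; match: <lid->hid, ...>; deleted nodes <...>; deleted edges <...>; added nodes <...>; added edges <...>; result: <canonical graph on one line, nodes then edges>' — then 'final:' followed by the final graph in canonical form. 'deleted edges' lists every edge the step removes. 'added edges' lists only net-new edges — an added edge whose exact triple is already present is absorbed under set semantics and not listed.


step 1: rule r2; match: 0->6, 1->1; deleted nodes (none); deleted edges (6,1,e); added nodes (none); added edges (none); result: nodes: 0:p, 1:q, 2:q, 3:q, 5:q, 6:p, 7:q, 9:p, 11:q, 12:p, 13:q, 14:q edges: (0,12,e); (1,6,e); (1,9,e); (2,12,e); (3,0,e); (5,0,e); (6,9,e); (12,2,e); (12,5,e); (12,11,e); (12,13,e); (13,6,e); (14,5,e)
step 2: rule r2; match: 0->12, 1->2; deleted nodes (none); deleted edges (12,2,e); added nodes (none); added edges (none); result: nodes: 0:p, 1:q, 2:q, 3:q, 5:q, 6:p, 7:q, 9:p, 11:q, 12:p, 13:q, 14:q edges: (0,12,e); (1,6,e); (1,9,e); (2,12,e); (3,0,e); (5,0,e); (6,9,e); (12,5,e); (12,11,e); (12,13,e); (13,6,e); (14,5,e)
step 3: rule r2; match: 0->12, 1->5; deleted nodes (none); deleted edges (12,5,e); added nodes (none); added edges (5,12,e); result: nodes: 0:p, 1:q, 2:q, 3:q, 5:q, 6:p, 7:q, 9:p, 11:q, 12:p, 13:q, 14:q edges: (0,12,e); (1,6,e); (1,9,e); (2,12,e); (3,0,e); (5,0,e); (5,12,e); (6,9,e); (12,11,e); (12,13,e); (13,6,e); (14,5,e)
step 4: rule r2; match: 0->12, 1->11; deleted nodes (none); deleted edges (12,11,e); added nodes (none); added edges (11,12,e); result: nodes: 0:p, 1:q, 2:q, 3:q, 5:q, 6:p, 7:q, 9:p, 11:q, 12:p, 13:q, 14:q edges: (0,12,e); (1,6,e); (1,9,e); (2,12,e); (3,0,e); (5,0,e); (5,12,e); (6,9,e); (11,12,e); (12,13,e); (13,6,e); (14,5,e)
step 5: rule r2; match: 0->12, 1->13; deleted nodes (none); deleted edges (12,13,e); added nodes (none); added edges (13,12,e); result: nodes: 0:p, 1:q, 2:q, 3:q, 5:q, 6:p, 7:q, 9:p, 11:q, 12:p, 13:q, 14:q edges: (0,12,e); (1,6,e); (1,9,e); (2,12,e); (3,0,e); (5,0,e); (5,12,e); (6,9,e); (11,12,e); (13,6,e); (13,12,e); (14,5,e)
final:
nodes: 0:p, 1:q, 2:q, 3:q, 5:q, 6:p, 7:q, 9:p, 11:q, 12:p, 13:q, 14:q
edges: (0,12,e); (1,6,e); (1,9,e); (2,12,e); (3,0,e); (5,0,e); (5,12,e); (6,9,e); (11,12,e); (13,6,e); (13,12,e); (14,5,e)


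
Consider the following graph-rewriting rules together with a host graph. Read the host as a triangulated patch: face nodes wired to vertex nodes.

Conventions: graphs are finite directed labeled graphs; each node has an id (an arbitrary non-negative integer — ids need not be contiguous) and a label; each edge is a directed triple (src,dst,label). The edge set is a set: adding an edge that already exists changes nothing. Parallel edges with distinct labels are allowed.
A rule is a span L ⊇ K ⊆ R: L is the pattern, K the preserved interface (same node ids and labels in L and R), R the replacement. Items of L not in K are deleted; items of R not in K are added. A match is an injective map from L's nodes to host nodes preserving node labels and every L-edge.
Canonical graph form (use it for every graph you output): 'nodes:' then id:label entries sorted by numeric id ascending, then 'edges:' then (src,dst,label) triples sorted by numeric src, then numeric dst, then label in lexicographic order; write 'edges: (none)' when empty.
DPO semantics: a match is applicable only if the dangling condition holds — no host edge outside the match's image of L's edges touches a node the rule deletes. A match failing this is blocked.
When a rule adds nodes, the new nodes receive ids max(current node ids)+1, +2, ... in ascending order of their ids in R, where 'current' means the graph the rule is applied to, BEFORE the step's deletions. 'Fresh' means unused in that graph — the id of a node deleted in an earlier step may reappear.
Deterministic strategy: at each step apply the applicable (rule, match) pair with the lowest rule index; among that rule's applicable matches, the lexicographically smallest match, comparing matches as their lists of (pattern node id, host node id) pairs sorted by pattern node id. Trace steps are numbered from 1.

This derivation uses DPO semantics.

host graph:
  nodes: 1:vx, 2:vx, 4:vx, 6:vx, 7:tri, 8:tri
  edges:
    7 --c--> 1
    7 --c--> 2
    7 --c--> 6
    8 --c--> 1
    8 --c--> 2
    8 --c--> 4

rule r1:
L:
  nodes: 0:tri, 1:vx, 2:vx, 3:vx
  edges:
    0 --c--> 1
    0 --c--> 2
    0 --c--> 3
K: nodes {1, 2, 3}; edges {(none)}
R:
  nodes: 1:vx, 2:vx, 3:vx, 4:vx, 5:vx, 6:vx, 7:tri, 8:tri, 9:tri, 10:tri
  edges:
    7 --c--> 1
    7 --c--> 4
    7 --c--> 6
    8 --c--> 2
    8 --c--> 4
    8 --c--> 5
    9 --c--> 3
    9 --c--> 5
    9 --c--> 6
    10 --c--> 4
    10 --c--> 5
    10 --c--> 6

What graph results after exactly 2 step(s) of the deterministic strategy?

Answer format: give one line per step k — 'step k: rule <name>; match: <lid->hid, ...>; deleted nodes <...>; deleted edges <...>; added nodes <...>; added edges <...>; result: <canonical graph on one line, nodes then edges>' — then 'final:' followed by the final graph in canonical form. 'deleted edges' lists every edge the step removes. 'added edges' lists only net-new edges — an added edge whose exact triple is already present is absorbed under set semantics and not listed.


step 1: rule r1; match: 0->7, 1->1, 2->2, 3->6; deleted nodes 7; deleted edges (7,1,c); (7,2,c); (7,6,c); added nodes 9, 10, 11, 12, 13, 14, 15; added edges (12,1,c); (12,9,c); (12,11,c); (13,2,c); (13,9,c); (13,10,c); (14,6,c); (14,10,c); (14,11,c); (15,9,c); (15,10,c); (15,11,c); result: nodes: 1:vx, 2:vx, 4:vx, 6:vx, 8:tri, 9:vx, 10:vx, 11:vx, 12:tri, 13:tri, 14:tri, 15:tri edges: (8,1,c); (8,2,c); (8,4,c); (12,1,c); (12,9,c); (12,11,c); (13,2,c); (13,9,c); (13,10,c); (14,6,c); (14,10,c); (14,11,c); (15,9,c); (15,10,c); (15,11,c)
step 2: rule r1; match: 0->8, 1->1, 2->2, 3->4; deleted nodes 8; deleted edges (8,1,c); (8,2,c); (8,4,c); added nodes 16, 17, 18, 19, 20, 21, 22; added edges (19,1,c); (19,16,c); (19,18,c); (20,2,c); (20,16,c); (20,17,c); (21,4,c); (21,17,c); (21,18,c); (22,16,c); (22,17,c); (22,18,c); result: nodes: 1:vx, 2:vx, 4:vx, 6:vx, 9:vx, 10:vx, 11:vx, 12:tri, 13:tri, 14:tri, 15:tri, 16:vx, 17:vx, 18:vx, 19:tri, 20:tri, 21:tri, 22:tri edges: (12,1,c); (12,9,c); (12,11,c); (13,2,c); (13,9,c); (13,10,c); (14,6,c); (14,10,c); (14,11,c); (15,9,c); (15,10,c); (15,11,c); (19,1,c); (19,16,c); (19,18,c); (20,2,c); (20,16,c); (20,17,c); (21,4,c); (21,17,c); (21,18,c); (22,16,c); (22,17,c); (22,18,c)
final:
nodes: 1:vx, 2:vx, 4:vx, 6:vx, 9:vx, 10:vx, 11:vx, 12:tri, 13:tri, 14:tri, 15:tri, 16:vx, 17:vx, 18:vx, 19:tri, 20:tri, 21:tri, 22:tri
edges: (12,1,c); (12,9,c); (12,11,c); (13,2,c); (13,9,c); (13,10,c); (14,6,c); (14,10,c); (14,11,c); (15,9,c); (15,10,c); (15,11,c); (19,1,c); (19,16,c); (19,18,c); (20,2,c); (20,16,c); (20,17,c); (21,4,c); (21,17,c); (21,18,c); (22,16,c); (22,17,c); (22,18,c)


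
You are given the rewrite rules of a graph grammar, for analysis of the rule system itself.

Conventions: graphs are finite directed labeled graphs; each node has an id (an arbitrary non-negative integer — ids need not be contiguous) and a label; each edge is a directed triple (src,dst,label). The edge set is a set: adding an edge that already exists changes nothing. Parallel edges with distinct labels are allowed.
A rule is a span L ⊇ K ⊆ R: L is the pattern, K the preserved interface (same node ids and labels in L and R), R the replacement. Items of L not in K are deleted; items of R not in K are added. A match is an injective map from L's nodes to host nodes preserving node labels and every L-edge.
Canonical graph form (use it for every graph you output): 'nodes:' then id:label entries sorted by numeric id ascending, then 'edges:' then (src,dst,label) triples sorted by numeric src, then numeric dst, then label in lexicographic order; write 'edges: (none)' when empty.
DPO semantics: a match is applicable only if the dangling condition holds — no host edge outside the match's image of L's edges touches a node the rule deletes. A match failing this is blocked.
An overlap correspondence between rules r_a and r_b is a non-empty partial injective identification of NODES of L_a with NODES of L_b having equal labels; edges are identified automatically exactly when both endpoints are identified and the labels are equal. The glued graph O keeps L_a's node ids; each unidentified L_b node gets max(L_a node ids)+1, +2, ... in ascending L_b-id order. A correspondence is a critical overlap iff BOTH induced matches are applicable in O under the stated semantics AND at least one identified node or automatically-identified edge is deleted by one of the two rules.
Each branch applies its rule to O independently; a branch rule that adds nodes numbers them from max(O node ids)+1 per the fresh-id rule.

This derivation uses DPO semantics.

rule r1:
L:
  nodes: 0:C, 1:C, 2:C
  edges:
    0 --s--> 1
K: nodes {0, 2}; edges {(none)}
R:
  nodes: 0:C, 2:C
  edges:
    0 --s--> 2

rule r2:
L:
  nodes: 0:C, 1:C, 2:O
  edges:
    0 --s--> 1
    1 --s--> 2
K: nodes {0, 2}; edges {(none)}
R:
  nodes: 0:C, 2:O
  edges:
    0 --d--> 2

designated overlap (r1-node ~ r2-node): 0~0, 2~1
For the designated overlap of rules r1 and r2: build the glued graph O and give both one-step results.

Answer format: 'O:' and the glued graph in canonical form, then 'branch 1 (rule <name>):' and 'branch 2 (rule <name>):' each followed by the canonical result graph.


O:
nodes: 0:C, 1:C, 2:C, 3:O
edges: (0,1,s); (0,2,s); (2,3,s)
branch 1 (rule r1):
nodes: 0:C, 2:C, 3:O
edges: (0,2,s); (2,3,s)
branch 2 (rule r2):
nodes: 0:C, 1:C, 3:O
edges: (0,1,s); (0,3,d)


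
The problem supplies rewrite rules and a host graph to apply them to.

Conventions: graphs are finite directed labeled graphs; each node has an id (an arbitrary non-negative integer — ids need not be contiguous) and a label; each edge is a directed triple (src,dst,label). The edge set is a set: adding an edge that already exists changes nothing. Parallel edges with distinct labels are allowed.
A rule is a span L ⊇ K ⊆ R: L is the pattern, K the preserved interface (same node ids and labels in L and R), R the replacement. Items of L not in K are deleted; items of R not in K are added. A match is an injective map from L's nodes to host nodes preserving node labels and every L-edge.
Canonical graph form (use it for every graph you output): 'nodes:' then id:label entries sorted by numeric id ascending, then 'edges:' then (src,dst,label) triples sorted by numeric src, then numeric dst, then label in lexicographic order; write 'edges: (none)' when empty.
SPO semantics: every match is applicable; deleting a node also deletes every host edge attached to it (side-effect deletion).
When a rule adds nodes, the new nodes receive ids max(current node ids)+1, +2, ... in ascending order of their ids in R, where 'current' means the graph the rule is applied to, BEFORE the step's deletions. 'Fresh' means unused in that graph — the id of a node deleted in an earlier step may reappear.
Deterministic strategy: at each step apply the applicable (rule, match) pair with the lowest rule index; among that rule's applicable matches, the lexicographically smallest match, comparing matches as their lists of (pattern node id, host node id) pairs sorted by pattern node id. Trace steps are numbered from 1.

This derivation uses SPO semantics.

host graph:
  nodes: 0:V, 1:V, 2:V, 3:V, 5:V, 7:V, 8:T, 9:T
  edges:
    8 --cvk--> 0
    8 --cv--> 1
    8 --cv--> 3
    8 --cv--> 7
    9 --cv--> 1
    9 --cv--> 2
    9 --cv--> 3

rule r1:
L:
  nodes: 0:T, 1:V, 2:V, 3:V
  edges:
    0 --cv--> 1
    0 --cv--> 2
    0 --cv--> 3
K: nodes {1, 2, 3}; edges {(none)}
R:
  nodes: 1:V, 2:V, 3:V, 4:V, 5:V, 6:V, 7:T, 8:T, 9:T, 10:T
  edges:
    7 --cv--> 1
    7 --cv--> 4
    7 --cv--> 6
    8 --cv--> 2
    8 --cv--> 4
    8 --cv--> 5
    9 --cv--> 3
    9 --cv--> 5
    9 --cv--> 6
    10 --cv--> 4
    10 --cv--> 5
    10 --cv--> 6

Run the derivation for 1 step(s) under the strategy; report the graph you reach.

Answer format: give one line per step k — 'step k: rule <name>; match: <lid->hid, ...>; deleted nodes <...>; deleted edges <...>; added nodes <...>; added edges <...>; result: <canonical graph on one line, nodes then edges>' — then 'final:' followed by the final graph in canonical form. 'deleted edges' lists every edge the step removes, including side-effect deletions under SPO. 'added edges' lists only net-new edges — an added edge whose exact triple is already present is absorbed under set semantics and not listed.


step 1: rule r1; match: 0->8, 1->1, 2->3, 3->7; deleted nodes 8; deleted edges (8,0,cvk); (8,1,cv); (8,3,cv); (8,7,cv); added nodes 10, 11, 12, 13, 14, 15, 16; added edges (13,1,cv); (13,10,cv); (13,12,cv); (14,3,cv); (14,10,cv); (14,11,cv); (15,7,cv); (15,11,cv); (15,12,cv); (16,10,cv); (16,11,cv); (16,12,cv); result: nodes: 0:V, 1:V, 2:V, 3:V, 5:V, 7:V, 9:T, 10:V, 11:V, 12:V, 13:T, 14:T, 15:T, 16:T edges: (9,1,cv); (9,2,cv); (9,3,cv); (13,1,cv); (13,10,cv); (13,12,cv); (14,3,cv); (14,10,cv); (14,11,cv); (15,7,cv); (15,11,cv); (15,12,cv); (16,10,cv); (16,11,cv); (16,12,cv)
final:
nodes: 0:V, 1:V, 2:V, 3:V, 5:V, 7:V, 9:T, 10:V, 11:V, 12:V, 13:T, 14:T, 15:T, 16:T
edges: (9,1,cv); (9,2,cv); (9,3,cv); (13,1,cv); (13,10,cv); (13,12,cv); (14,3,cv); (14,10,cv); (14,11,cv); (15,7,cv); (15,11,cv); (15,12,cv); (16,10,cv); (16,11,cv); (16,12,cv)


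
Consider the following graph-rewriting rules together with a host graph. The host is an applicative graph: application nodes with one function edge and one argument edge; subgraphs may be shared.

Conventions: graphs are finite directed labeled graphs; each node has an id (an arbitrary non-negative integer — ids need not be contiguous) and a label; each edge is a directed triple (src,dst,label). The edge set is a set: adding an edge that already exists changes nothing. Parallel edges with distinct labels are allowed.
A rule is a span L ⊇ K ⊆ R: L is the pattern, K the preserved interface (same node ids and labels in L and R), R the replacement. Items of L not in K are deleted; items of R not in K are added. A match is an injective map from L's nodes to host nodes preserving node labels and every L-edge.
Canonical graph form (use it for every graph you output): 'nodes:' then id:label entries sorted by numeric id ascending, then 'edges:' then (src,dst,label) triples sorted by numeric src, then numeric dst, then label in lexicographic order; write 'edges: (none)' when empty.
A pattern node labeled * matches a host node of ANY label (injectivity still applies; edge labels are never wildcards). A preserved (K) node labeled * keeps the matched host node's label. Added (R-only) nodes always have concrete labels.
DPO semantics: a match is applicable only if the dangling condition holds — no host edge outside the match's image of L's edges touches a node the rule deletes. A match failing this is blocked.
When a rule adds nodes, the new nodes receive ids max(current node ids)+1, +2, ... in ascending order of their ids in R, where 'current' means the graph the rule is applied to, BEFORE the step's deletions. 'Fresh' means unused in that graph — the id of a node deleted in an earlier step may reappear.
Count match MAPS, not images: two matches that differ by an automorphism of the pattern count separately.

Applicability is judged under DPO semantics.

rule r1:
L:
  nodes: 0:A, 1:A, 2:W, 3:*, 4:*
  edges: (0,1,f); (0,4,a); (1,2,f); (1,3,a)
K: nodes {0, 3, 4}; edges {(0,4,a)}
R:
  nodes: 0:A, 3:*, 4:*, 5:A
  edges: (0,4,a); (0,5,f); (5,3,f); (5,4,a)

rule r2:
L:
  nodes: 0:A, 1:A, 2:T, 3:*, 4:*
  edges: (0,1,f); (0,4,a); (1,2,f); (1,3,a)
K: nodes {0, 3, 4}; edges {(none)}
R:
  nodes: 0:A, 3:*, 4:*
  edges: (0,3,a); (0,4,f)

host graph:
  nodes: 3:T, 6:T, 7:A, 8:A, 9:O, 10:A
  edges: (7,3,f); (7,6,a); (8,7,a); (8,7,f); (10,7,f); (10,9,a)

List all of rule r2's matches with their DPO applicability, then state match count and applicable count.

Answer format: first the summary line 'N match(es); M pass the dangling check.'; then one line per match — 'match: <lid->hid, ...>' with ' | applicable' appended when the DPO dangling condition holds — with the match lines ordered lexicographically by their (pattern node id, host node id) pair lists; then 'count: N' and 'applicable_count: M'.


1 match(es); 0 pass the dangling check.
match: 0->10, 1->7, 2->3, 3->6, 4->9
count: 1
applicable_count: 0


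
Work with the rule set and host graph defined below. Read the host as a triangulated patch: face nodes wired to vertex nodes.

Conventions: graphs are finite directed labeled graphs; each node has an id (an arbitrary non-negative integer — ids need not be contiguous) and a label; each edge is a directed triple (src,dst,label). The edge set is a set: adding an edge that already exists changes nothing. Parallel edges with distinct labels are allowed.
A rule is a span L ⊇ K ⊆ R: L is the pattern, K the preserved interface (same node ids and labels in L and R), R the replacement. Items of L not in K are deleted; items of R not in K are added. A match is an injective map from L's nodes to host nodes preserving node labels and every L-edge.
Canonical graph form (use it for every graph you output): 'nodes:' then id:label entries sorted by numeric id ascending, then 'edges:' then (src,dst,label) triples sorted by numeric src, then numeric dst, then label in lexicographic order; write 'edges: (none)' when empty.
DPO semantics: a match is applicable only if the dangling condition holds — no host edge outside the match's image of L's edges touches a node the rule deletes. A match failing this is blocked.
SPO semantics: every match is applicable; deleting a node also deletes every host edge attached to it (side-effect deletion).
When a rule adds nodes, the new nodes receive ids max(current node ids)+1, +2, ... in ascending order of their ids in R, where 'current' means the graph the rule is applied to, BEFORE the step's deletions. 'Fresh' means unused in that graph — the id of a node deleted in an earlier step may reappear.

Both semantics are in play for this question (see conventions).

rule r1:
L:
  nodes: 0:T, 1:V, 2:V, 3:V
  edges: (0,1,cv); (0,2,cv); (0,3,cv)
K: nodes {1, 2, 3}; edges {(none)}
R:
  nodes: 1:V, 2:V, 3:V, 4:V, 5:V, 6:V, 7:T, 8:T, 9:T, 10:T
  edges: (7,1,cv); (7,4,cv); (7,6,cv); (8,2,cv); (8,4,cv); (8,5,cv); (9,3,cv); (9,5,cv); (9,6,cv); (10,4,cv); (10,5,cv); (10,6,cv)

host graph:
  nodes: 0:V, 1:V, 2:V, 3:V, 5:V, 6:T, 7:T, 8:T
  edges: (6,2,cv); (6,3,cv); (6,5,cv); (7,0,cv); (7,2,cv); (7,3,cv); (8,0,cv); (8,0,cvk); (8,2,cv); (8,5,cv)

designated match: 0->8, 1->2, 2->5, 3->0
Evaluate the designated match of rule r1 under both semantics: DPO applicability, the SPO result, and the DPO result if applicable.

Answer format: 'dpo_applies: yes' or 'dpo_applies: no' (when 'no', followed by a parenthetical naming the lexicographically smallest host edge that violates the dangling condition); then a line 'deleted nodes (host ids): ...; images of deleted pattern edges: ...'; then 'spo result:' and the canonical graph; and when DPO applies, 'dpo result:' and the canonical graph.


dpo_applies: no
(the rule deletes node 8, which keeps host edge (8,0,cvk) outside the match image — the dangling condition fails, DPO blocks; SPO proceeds and side-deletes such edges)
deleted nodes (host ids): 8; images of deleted pattern edges: (8,0,cv); (8,2,cv); (8,5,cv)
spo result:
nodes: 0:V, 1:V, 2:V, 3:V, 5:V, 6:T, 7:T, 9:V, 10:V, 11:V, 12:T, 13:T, 14:T, 15:T
edges: (6,2,cv); (6,3,cv); (6,5,cv); (7,0,cv); (7,2,cv); (7,3,cv); (12,2,cv); (12,9,cv); (12,11,cv); (13,5,cv); (13,9,cv); (13,10,cv); (14,0,cv); (14,10,cv); (14,11,cv); (15,9,cv); (15,10,cv); (15,11,cv)


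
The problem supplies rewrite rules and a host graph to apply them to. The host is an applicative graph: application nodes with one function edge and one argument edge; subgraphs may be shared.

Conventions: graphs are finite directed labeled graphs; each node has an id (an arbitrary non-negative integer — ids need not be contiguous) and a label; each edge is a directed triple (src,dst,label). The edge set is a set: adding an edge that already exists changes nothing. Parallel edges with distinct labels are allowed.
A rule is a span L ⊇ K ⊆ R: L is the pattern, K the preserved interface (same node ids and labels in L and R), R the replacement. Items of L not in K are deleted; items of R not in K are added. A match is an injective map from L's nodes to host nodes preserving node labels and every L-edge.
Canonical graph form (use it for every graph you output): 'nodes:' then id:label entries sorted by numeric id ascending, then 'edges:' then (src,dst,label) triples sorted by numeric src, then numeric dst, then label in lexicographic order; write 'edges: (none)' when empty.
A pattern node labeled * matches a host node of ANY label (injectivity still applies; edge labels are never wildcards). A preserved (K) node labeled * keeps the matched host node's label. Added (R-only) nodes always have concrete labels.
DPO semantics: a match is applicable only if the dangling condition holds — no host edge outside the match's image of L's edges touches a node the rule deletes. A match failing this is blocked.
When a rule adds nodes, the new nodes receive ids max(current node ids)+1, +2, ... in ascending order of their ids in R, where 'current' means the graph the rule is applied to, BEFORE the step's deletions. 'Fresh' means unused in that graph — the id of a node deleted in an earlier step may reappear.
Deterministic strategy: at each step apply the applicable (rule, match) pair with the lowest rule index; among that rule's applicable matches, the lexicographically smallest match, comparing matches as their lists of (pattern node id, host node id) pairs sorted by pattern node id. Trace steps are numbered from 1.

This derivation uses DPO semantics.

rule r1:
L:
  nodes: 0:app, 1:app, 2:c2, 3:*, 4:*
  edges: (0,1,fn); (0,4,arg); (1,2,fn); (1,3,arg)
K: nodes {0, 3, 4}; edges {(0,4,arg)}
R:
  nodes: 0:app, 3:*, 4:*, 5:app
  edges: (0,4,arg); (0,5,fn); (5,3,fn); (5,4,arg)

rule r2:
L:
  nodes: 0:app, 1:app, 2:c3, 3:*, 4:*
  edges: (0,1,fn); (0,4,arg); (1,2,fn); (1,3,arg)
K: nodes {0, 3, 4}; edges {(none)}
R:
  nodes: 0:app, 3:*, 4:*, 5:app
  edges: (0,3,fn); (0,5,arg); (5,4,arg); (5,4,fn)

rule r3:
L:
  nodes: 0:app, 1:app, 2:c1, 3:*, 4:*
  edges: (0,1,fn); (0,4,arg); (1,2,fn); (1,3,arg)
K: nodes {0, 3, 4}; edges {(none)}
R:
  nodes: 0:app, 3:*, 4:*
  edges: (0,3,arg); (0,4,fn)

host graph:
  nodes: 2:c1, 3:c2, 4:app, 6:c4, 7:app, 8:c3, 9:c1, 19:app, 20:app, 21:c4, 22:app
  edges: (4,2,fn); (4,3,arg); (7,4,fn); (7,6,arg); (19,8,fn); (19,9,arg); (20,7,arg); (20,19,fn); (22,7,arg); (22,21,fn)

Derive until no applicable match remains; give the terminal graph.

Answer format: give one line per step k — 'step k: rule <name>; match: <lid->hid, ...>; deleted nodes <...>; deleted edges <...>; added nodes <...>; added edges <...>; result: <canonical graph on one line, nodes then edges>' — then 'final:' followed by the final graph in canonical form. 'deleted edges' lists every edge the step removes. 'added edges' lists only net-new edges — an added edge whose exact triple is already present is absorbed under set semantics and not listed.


step 1: rule r2; match: 0->20, 1->19, 2->8, 3->9, 4->7; deleted nodes 8, 19; deleted edges (19,8,fn); (19,9,arg); (20,7,arg); (20,19,fn); added nodes 23; added edges (20,9,fn); (20,23,arg); (23,7,arg); (23,7,fn); result: nodes: 2:c1, 3:c2, 4:app, 6:c4, 7:app, 9:c1, 20:app, 21:c4, 22:app, 23:app edges: (4,2,fn); (4,3,arg); (7,4,fn); (7,6,arg); (20,9,fn); (20,23,arg); (22,7,arg); (22,21,fn); (23,7,arg); (23,7,fn)
step 2: rule r3; match: 0->7, 1->4, 2->2, 3->3, 4->6; deleted nodes 2, 4; deleted edges (4,2,fn); (4,3,arg); (7,4,fn); (7,6,arg); added nodes (none); added edges (7,3,arg); (7,6,fn); result: nodes: 3:c2, 6:c4, 7:app, 9:c1, 20:app, 21:c4, 22:app, 23:app edges: (7,3,arg); (7,6,fn); (20,9,fn); (20,23,arg); (22,7,arg); (22,21,fn); (23,7,arg); (23,7,fn)
final:
nodes: 3:c2, 6:c4, 7:app, 9:c1, 20:app, 21:c4, 22:app, 23:app
edges: (7,3,arg); (7,6,fn); (20,9,fn); (20,23,arg); (22,7,arg); (22,21,fn); (23,7,arg); (23,7,fn)
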